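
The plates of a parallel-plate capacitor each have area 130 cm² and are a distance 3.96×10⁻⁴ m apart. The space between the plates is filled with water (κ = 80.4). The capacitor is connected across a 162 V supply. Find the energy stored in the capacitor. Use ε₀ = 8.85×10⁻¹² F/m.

U ≈ 307 μJ

A = 130 cm² = 1.30×10⁻² m².
C = κε₀A/d = 80.4 × 8.85×10⁻¹² × 1.30×10⁻² / 3.96×10⁻⁴ = 2.34×10⁻⁸ F.
U = ½CV² = ½ × 2.34×10⁻⁸ × (162)² = 3.07×10⁻⁴ J.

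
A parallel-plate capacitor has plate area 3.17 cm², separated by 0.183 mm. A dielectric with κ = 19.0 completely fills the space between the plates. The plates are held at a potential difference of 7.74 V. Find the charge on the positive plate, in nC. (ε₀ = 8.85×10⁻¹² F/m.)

Q ≈ 2.25 nC

A = 3.17 cm² = 3.17×10⁻⁴ m².
C = κε₀A/d = 19.0 × 8.85×10⁻¹² × 3.17×10⁻⁴ / 1.83×10⁻⁴ = 2.91×10⁻¹⁰ F.
Q = CV = 2.91×10⁻¹⁰ × 7.74 = 2.25×10⁻⁹ C.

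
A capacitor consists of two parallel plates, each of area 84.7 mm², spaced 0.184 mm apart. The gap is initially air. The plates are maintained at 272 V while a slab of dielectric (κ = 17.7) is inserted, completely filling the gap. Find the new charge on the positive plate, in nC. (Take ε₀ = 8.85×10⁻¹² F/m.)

Q ≈ 19.6 nC

A = 84.7 mm² = 8.47×10⁻⁵ m².
Initially C₁ = ε₀A/d = 8.85×10⁻¹² × 8.47×10⁻⁵ / 1.84×10⁻⁴ = 4.07×10⁻¹² F.
Q₁ = 1.11×10⁻⁹ C.
Battery connected ⇒ V is held fixed. C₂ = 17.7 C₁ and Q = CV, so Q₂/Q₁ = C₂/C₁ = 17.7.
Q₂ = 17.7 × 1.11×10⁻⁹ = 1.96×10⁻⁸ C.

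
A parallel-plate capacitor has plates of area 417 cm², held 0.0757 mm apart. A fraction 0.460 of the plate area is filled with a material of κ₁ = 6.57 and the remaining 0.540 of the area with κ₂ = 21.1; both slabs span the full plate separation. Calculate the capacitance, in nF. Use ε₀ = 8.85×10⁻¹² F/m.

A = 417 cm² = 4.17×10⁻² m².
Side-by-side slabs ⇒ two capacitors in parallel, each spanning the full gap.
C₁ = κ₁ε₀A₁/d = 6.57 × 8.85×10⁻¹² × 1.92×10⁻² / 7.57×10⁻⁵ = 1.47×10⁻⁸ F.
C₂ = κ₂ε₀A₂/d = 21.1 × 8.85×10⁻¹² × 2.25×10⁻² / 7.57×10⁻⁵ = 5.55×10⁻⁸ F.
C = C₁ + C₂ = 7.03×10⁻⁸ F.

70.3 nF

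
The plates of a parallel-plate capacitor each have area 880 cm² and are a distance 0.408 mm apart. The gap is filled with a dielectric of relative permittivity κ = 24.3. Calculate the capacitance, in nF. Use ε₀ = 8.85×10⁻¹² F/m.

46.4 nF

A = 880 cm² = 8.80×10⁻² m².
C = κε₀A/d = 24.3 × 8.85×10⁻¹² × 8.80×10⁻² / 4.08×10⁻⁴ = 4.64×10⁻⁸ F.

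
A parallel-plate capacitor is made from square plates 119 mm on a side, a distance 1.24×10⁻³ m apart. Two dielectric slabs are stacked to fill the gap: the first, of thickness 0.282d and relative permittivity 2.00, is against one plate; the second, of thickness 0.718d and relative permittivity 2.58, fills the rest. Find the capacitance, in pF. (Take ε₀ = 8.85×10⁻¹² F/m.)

A = (119 mm)² = 1.42×10⁻² m².
Stacked slabs ⇒ two capacitors in series, each with the full plate area.
C₁ = κ₁ε₀A/d₁ = 2.00 × 8.85×10⁻¹² × 1.42×10⁻² / 3.50×10⁻⁴ = 7.17×10⁻¹⁰ F.
C₂ = κ₂ε₀A/d₂ = 2.58 × 8.85×10⁻¹² × 1.42×10⁻² / 8.90×10⁻⁴ = 3.63×10⁻¹⁰ F.
C = (1/C₁ + 1/C₂)⁻¹ = 2.41×10⁻¹⁰ F.

241 pF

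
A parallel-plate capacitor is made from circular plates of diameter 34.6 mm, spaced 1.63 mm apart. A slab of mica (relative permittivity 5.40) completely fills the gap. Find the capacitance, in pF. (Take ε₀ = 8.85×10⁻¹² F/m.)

A = π(34.6/2 mm)² = 9.40×10⁻⁴ m².
C = κε₀A/d = 5.40 × 8.85×10⁻¹² × 9.40×10⁻⁴ / 1.63×10⁻³ = 2.76×10⁻¹¹ F.

C ≈ 27.6 pF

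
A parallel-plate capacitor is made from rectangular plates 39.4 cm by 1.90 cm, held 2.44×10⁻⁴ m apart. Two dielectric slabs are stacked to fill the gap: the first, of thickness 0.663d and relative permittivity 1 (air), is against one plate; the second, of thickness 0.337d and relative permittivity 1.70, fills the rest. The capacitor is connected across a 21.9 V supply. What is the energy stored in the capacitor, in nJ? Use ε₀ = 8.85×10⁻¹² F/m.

A = 39.4 × 1.90 cm² = 7.49×10⁻³ m².
Stacked slabs ⇒ two capacitors in series, each with the full plate area.
C₁ = κ₁ε₀A/d₁ = 1.00 × 8.85×10⁻¹² × 7.49×10⁻³ / 1.62×10⁻⁴ = 4.10×10⁻¹⁰ F.
C₂ = κ₂ε₀A/d₂ = 1.70 × 8.85×10⁻¹² × 7.49×10⁻³ / 8.22×10⁻⁵ = 1.37×10⁻⁹ F.
C = (1/C₁ + 1/C₂)⁻¹ = 3.15×10⁻¹⁰ F.
U = ½CV² = ½ × 3.15×10⁻¹⁰ × (21.9)² = 7.56×10⁻⁸ J.

75.6 nJ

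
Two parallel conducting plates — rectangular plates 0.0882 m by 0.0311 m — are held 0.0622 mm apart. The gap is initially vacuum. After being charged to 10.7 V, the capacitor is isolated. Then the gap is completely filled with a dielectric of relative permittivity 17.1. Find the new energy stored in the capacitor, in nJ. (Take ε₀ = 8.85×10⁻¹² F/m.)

U ≈ 1.31 nJ

A = 0.0882 × 0.0311 m² = 2.74×10⁻³ m².
Initially C₁ = ε₀A/d = 8.85×10⁻¹² × 2.74×10⁻³ / 6.22×10⁻⁵ = 3.90×10⁻¹⁰ F.
U₁ = 2.23×10⁻⁸ J.
Isolated ⇒ Q is held fixed. C₂ = 17.1 C₁ and U = Q²/(2C), so U₂/U₁ = C₁/C₂ = 0.0585.
U₂ = 0.0585 × 2.23×10⁻⁸ = 1.31×10⁻⁹ J.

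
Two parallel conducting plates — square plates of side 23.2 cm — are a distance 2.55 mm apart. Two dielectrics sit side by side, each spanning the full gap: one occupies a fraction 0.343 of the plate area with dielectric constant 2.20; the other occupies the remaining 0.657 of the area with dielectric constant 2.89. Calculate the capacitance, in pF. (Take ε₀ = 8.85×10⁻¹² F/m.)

C ≈ 496 pF

A = (23.2 cm)² = 5.38×10⁻² m².
Side-by-side slabs ⇒ two capacitors in parallel, each spanning the full gap.
C₁ = κ₁ε₀A₁/d = 2.20 × 8.85×10⁻¹² × 1.85×10⁻² / 2.55×10⁻³ = 1.41×10⁻¹⁰ F.
C₂ = κ₂ε₀A₂/d = 2.89 × 8.85×10⁻¹² × 3.54×10⁻² / 2.55×10⁻³ = 3.55×10⁻¹⁰ F.
C = C₁ + C₂ = 4.96×10⁻¹⁰ F.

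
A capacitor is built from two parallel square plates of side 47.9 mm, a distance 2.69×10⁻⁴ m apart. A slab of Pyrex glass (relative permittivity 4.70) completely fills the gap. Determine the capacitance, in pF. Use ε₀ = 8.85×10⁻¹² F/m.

A = (47.9 mm)² = 2.29×10⁻³ m².
C = κε₀A/d = 4.70 × 8.85×10⁻¹² × 2.29×10⁻³ / 2.69×10⁻⁴ = 3.55×10⁻¹⁰ F.

355 pF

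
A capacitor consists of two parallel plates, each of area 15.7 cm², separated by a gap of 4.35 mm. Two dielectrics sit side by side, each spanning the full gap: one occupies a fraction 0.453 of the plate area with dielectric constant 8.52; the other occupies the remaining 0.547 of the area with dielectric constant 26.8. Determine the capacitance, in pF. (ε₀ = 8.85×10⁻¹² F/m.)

59.2 pF

A = 15.7 cm² = 1.57×10⁻³ m².
Side-by-side slabs ⇒ two capacitors in parallel, each spanning the full gap.
C₁ = κ₁ε₀A₁/d = 8.52 × 8.85×10⁻¹² × 7.11×10⁻⁴ / 4.35×10⁻³ = 1.23×10⁻¹¹ F.
C₂ = κ₂ε₀A₂/d = 26.8 × 8.85×10⁻¹² × 8.59×10⁻⁴ / 4.35×10⁻³ = 4.68×10⁻¹¹ F.
C = C₁ + C₂ = 5.92×10⁻¹¹ F.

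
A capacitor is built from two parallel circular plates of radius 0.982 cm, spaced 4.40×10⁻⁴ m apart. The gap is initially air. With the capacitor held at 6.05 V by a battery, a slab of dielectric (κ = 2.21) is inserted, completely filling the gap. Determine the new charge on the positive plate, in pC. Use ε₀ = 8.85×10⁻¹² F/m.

81.5 pC

A = π(0.982 cm)² = 3.03×10⁻⁴ m².
Initially C₁ = ε₀A/d = 8.85×10⁻¹² × 3.03×10⁻⁴ / 4.40×10⁻⁴ = 6.09×10⁻¹² F.
Q₁ = 3.69×10⁻¹¹ C.
Battery connected ⇒ V is held fixed. C₂ = 2.21 C₁ and Q = CV, so Q₂/Q₁ = C₂/C₁ = 2.21.
Q₂ = 2.21 × 3.69×10⁻¹¹ = 8.15×10⁻¹¹ C.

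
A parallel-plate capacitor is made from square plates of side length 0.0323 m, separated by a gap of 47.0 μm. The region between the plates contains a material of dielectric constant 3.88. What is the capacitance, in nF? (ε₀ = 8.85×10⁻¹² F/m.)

C ≈ 0.762 nF

A = (0.0323 m)² = 1.04×10⁻³ m².
C = κε₀A/d = 3.88 × 8.85×10⁻¹² × 1.04×10⁻³ / 4.70×10⁻⁵ = 7.62×10⁻¹⁰ F.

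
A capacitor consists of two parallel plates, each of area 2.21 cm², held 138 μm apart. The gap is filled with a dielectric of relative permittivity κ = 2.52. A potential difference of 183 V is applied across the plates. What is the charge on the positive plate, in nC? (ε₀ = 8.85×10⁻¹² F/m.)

A = 2.21 cm² = 2.21×10⁻⁴ m².
C = κε₀A/d = 2.52 × 8.85×10⁻¹² × 2.21×10⁻⁴ / 1.38×10⁻⁴ = 3.57×10⁻¹¹ F.
Q = CV = 3.57×10⁻¹¹ × 183 = 6.54×10⁻⁹ C.

6.54 nC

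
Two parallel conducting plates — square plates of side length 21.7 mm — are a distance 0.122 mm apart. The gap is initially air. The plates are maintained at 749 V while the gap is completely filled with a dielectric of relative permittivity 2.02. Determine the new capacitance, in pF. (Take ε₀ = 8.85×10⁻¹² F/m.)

C ≈ 69.0 pF

A = (21.7 mm)² = 4.71×10⁻⁴ m².
Initially C₁ = ε₀A/d = 8.85×10⁻¹² × 4.71×10⁻⁴ / 1.22×10⁻⁴ = 3.42×10⁻¹¹ F.
C = κε₀A/d scales with κ, so C₂/C₁ = κ = 2.02.
C₂ = 2.02 × 3.42×10⁻¹¹ = 6.90×10⁻¹¹ F.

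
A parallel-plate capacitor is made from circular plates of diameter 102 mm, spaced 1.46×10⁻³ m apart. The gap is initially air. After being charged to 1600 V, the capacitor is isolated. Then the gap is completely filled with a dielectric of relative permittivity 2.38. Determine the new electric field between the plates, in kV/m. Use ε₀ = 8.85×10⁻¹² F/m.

A = π(102/2 mm)² = 8.17×10⁻³ m².
Initially C₁ = ε₀A/d = 8.85×10⁻¹² × 8.17×10⁻³ / 1.46×10⁻³ = 4.95×10⁻¹¹ F.
E₁ = 1.10×10⁶ V/m.
Isolated ⇒ Q is held fixed. V₂ = Q/C₂ = V₁/2.38; E = V/d, so E₂/E₁ = (V₂/V₁)(d₁/d₂) = 0.420.
E₂ = 0.420 × 1.10×10⁶ = 4.60×10⁵ V/m.

460 kV/m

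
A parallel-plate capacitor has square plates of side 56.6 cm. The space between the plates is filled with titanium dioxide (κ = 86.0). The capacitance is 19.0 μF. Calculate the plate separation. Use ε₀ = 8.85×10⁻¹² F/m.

d ≈ 12.8 μm

A = (56.6 cm)² = 0.320 m².
d = κε₀A/C = 86.0 × 8.85×10⁻¹² × 0.320 / 1.90×10⁻⁵ = 1.28×10⁻⁵ m.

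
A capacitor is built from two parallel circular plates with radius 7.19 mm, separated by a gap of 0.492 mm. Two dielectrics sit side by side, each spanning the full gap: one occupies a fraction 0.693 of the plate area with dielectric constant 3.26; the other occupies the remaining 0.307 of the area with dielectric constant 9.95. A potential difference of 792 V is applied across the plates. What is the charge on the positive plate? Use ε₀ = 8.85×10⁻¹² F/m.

Q ≈ 12.3 nC

A = π(7.19 mm)² = 1.62×10⁻⁴ m².
Side-by-side slabs ⇒ two capacitors in parallel, each spanning the full gap.
C₁ = κ₁ε₀A₁/d = 3.26 × 8.85×10⁻¹² × 1.13×10⁻⁴ / 4.92×10⁻⁴ = 6.60×10⁻¹² F.
C₂ = κ₂ε₀A₂/d = 9.95 × 8.85×10⁻¹² × 4.99×10⁻⁵ / 4.92×10⁻⁴ = 8.92×10⁻¹² F.
C = C₁ + C₂ = 1.55×10⁻¹¹ F.
Q = CV = 1.55×10⁻¹¹ × 792 = 1.23×10⁻⁸ C.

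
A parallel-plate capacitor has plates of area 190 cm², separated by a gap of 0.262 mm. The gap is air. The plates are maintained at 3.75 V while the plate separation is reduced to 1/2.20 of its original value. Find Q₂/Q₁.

Q₂/Q₁ ≈ 2.20

Battery connected ⇒ V is held fixed.
C₂ = 2.20 C₁ and Q = CV, so Q₂/Q₁ = C₂/C₁ = 2.20.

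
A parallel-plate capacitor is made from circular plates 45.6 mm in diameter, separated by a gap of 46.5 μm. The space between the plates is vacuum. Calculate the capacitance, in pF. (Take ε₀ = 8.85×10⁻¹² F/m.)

311 pF

A = π(45.6/2 mm)² = 1.63×10⁻³ m².
C = ε₀A/d = 8.85×10⁻¹² × 1.63×10⁻³ / 4.65×10⁻⁵ = 3.11×10⁻¹⁰ F.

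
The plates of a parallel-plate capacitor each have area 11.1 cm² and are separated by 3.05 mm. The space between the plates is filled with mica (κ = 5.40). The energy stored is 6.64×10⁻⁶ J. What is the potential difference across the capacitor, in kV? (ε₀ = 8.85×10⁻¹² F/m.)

A = 11.1 cm² = 1.11×10⁻³ m².
C = κε₀A/d = 5.40 × 8.85×10⁻¹² × 1.11×10⁻³ / 3.05×10⁻³ = 1.74×10⁻¹¹ F.
V = √(2U/C) = √(2 × 6.64×10⁻⁶ / 1.74×10⁻¹¹) = 8.74×10² V.

0.874 kV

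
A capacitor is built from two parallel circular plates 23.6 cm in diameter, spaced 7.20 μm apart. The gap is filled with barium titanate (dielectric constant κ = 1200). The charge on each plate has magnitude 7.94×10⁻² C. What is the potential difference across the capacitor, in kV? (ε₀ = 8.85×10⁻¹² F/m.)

1.23 kV

A = π(23.6/2 cm)² = 4.37×10⁻² m².
C = κε₀A/d = 1200 × 8.85×10⁻¹² × 4.37×10⁻² / 7.20×10⁻⁶ = 6.45×10⁻⁵ F.
V = Q/C = 7.94×10⁻² / 6.45×10⁻⁵ = 1.23×10³ V.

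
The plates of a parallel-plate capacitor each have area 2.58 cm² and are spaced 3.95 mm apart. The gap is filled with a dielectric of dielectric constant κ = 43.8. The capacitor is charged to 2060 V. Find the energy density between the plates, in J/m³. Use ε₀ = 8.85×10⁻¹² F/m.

E = V/d = 2060 / 3.95×10⁻³ = 5.22×10⁵ V/m.
u = ½κε₀E² = ½ × 43.8 × 8.85×10⁻¹² × (5.22×10⁵)² = 52.7 J/m³.

52.7 J/m³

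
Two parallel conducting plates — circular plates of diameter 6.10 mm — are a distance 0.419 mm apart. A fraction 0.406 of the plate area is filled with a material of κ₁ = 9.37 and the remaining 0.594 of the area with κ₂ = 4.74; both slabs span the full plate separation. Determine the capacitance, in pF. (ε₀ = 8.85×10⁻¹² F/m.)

4.09 pF

A = π(6.10/2 mm)² = 2.92×10⁻⁵ m².
Side-by-side slabs ⇒ two capacitors in parallel, each spanning the full gap.
C₁ = κ₁ε₀A₁/d = 9.37 × 8.85×10⁻¹² × 1.19×10⁻⁵ / 4.19×10⁻⁴ = 2.35×10⁻¹² F.
C₂ = κ₂ε₀A₂/d = 4.74 × 8.85×10⁻¹² × 1.74×10⁻⁵ / 4.19×10⁻⁴ = 1.74×10⁻¹² F.
C = C₁ + C₂ = 4.09×10⁻¹² F.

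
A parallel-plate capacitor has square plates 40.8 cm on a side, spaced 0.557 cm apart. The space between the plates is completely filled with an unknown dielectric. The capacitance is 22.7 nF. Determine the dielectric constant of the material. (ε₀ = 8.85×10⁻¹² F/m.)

A = (40.8 cm)² = 0.166 m².
κ = Cd/(ε₀A) = 2.27×10⁻⁸ × 5.57×10⁻³ / (8.85×10⁻¹² × 0.166) = 85.8.

85.8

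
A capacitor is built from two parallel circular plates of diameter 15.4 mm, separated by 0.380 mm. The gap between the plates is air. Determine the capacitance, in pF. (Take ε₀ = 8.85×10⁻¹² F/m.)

A = π(15.4/2 mm)² = 1.86×10⁻⁴ m².
C = ε₀A/d = 8.85×10⁻¹² × 1.86×10⁻⁴ / 3.80×10⁻⁴ = 4.34×10⁻¹² F.

C ≈ 4.34 pF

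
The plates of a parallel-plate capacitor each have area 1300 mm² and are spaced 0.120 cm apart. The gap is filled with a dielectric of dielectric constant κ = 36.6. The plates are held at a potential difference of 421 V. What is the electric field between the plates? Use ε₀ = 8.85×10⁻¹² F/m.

E = V/d = 421 / 1.20×10⁻³ = 3.51×10⁵ V/m.

E ≈ 351 V/mm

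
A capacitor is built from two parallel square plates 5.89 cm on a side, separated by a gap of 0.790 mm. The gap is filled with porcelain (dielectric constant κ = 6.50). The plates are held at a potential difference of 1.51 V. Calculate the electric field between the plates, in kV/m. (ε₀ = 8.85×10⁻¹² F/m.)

E ≈ 1.91 kV/m

E = V/d = 1.51 / 7.90×10⁻⁴ = 1.91×10³ V/m.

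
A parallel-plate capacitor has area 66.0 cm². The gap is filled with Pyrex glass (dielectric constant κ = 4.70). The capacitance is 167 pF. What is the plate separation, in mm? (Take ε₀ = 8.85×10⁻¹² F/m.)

d ≈ 1.64 mm

A = 66.0 cm² = 6.60×10⁻³ m².
d = κε₀A/C = 4.70 × 8.85×10⁻¹² × 6.60×10⁻³ / 1.67×10⁻¹⁰ = 1.64×10⁻³ m.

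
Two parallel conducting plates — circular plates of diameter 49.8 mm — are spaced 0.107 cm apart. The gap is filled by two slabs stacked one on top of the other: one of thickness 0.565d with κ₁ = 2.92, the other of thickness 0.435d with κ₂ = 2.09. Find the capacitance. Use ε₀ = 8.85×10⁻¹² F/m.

40.1 pF

A = π(49.8/2 mm)² = 1.95×10⁻³ m².
Stacked slabs ⇒ two capacitors in series, each with the full plate area.
C₁ = κ₁ε₀A/d₁ = 2.92 × 8.85×10⁻¹² × 1.95×10⁻³ / 6.05×10⁻⁴ = 8.33×10⁻¹¹ F.
C₂ = κ₂ε₀A/d₂ = 2.09 × 8.85×10⁻¹² × 1.95×10⁻³ / 4.65×10⁻⁴ = 7.74×10⁻¹¹ F.
C = (1/C₁ + 1/C₂)⁻¹ = 4.01×10⁻¹¹ F.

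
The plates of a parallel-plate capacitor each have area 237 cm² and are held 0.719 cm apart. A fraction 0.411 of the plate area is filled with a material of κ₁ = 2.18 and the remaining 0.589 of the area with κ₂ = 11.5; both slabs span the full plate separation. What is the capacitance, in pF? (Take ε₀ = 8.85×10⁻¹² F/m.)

C ≈ 224 pF

A = 237 cm² = 2.37×10⁻² m².
Side-by-side slabs ⇒ two capacitors in parallel, each spanning the full gap.
C₁ = κ₁ε₀A₁/d = 2.18 × 8.85×10⁻¹² × 9.74×10⁻³ / 7.19×10⁻³ = 2.61×10⁻¹¹ F.
C₂ = κ₂ε₀A₂/d = 11.5 × 8.85×10⁻¹² × 1.40×10⁻² / 7.19×10⁻³ = 1.98×10⁻¹⁰ F.
C = C₁ + C₂ = 2.24×10⁻¹⁰ F.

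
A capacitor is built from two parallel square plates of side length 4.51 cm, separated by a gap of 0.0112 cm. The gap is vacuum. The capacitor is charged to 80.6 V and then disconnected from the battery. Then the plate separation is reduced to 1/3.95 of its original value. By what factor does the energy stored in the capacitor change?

U₂/U₁ ≈ 0.253

Isolated ⇒ Q is held fixed.
C₂ = 3.95 C₁ and U = Q²/(2C), so U₂/U₁ = C₁/C₂ = 0.253.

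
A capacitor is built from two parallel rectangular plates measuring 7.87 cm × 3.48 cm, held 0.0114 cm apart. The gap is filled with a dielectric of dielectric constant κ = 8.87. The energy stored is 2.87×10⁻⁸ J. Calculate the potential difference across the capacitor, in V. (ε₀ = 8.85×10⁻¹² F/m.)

V ≈ 5.52 V

A = 7.87 × 3.48 cm² = 2.74×10⁻³ m².
C = κε₀A/d = 8.87 × 8.85×10⁻¹² × 2.74×10⁻³ / 1.14×10⁻⁴ = 1.89×10⁻⁹ F.
V = √(2U/C) = √(2 × 2.87×10⁻⁸ / 1.89×10⁻⁹) = 5.52 V.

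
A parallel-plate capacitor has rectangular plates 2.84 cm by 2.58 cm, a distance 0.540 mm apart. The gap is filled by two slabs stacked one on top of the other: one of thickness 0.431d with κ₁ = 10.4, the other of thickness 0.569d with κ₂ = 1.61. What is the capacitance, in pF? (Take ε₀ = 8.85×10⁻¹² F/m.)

A = 2.84 × 2.58 cm² = 7.33×10⁻⁴ m².
Stacked slabs ⇒ two capacitors in series, each with the full plate area.
C₁ = κ₁ε₀A/d₁ = 10.4 × 8.85×10⁻¹² × 7.33×10⁻⁴ / 2.33×10⁻⁴ = 2.90×10⁻¹⁰ F.
C₂ = κ₂ε₀A/d₂ = 1.61 × 8.85×10⁻¹² × 7.33×10⁻⁴ / 3.07×10⁻⁴ = 3.40×10⁻¹¹ F.
C = (1/C₁ + 1/C₂)⁻¹ = 3.04×10⁻¹¹ F.

C ≈ 30.4 pF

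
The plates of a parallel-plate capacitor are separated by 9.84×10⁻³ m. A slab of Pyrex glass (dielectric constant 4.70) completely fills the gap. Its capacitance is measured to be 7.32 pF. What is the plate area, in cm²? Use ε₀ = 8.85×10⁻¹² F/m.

A ≈ 17.3 cm²

A = Cd/(κε₀) = 7.32×10⁻¹² × 9.84×10⁻³ / (4.70 × 8.85×10⁻¹²) = 1.73×10⁻³ m².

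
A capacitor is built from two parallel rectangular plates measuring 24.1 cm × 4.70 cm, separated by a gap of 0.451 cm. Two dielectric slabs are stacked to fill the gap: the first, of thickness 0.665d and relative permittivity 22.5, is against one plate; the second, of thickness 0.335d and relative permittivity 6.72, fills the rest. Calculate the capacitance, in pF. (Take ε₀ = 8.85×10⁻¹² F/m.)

C ≈ 280 pF

A = 24.1 × 4.70 cm² = 1.13×10⁻² m².
Stacked slabs ⇒ two capacitors in series, each with the full plate area.
C₁ = κ₁ε₀A/d₁ = 22.5 × 8.85×10⁻¹² × 1.13×10⁻² / 3.00×10⁻³ = 7.52×10⁻¹⁰ F.
C₂ = κ₂ε₀A/d₂ = 6.72 × 8.85×10⁻¹² × 1.13×10⁻² / 1.51×10⁻³ = 4.46×10⁻¹⁰ F.
C = (1/C₁ + 1/C₂)⁻¹ = 2.80×10⁻¹⁰ F.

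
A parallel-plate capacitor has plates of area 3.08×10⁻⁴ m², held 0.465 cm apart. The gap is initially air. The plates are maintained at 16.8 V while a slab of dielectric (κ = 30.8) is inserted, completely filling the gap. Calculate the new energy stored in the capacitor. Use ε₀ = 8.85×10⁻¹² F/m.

2.55 nJ

Initially C₁ = ε₀A/d = 8.85×10⁻¹² × 3.08×10⁻⁴ / 4.65×10⁻³ = 5.86×10⁻¹³ F.
U₁ = 8.27×10⁻¹¹ J.
Battery connected ⇒ V is held fixed. C₂ = 30.8 C₁ and U = ½CV², so U₂/U₁ = C₂/C₁ = 30.8.
U₂ = 30.8 × 8.27×10⁻¹¹ = 2.55×10⁻⁹ J.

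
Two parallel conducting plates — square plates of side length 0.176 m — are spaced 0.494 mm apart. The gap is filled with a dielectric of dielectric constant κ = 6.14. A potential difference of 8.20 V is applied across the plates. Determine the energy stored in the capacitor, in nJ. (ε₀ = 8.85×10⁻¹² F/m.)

A = (0.176 m)² = 3.10×10⁻² m².
C = κε₀A/d = 6.14 × 8.85×10⁻¹² × 3.10×10⁻² / 4.94×10⁻⁴ = 3.41×10⁻⁹ F.
U = ½CV² = ½ × 3.41×10⁻⁹ × (8.20)² = 1.15×10⁻⁷ J.

115 nJ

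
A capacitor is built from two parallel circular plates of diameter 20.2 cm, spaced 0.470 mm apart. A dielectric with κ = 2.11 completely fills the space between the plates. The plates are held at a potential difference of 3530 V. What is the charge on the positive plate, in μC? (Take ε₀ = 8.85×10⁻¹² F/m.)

4.49 μC

A = π(20.2/2 cm)² = 3.20×10⁻² m².
C = κε₀A/d = 2.11 × 8.85×10⁻¹² × 3.20×10⁻² / 4.70×10⁻⁴ = 1.27×10⁻⁹ F.
Q = CV = 1.27×10⁻⁹ × 3530 = 4.49×10⁻⁶ C.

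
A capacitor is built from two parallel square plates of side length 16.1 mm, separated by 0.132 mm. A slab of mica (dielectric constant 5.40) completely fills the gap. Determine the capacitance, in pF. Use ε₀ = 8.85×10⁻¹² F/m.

A = (16.1 mm)² = 2.59×10⁻⁴ m².
C = κε₀A/d = 5.40 × 8.85×10⁻¹² × 2.59×10⁻⁴ / 1.32×10⁻⁴ = 9.38×10⁻¹¹ F.

93.8 pF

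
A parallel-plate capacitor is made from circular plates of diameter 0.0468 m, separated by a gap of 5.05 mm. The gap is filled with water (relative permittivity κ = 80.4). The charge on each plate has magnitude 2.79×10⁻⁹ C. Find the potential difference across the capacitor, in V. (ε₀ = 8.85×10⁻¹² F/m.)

A = π(0.0468/2 m)² = 1.72×10⁻³ m².
C = κε₀A/d = 80.4 × 8.85×10⁻¹² × 1.72×10⁻³ / 5.05×10⁻³ = 2.42×10⁻¹⁰ F.
V = Q/C = 2.79×10⁻⁹ / 2.42×10⁻¹⁰ = 11.5 V.

V ≈ 11.5 V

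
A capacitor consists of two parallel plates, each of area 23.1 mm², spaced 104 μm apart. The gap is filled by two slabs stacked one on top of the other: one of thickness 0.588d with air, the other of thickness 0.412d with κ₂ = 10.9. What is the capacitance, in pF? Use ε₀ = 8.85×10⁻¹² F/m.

C ≈ 3.14 pF

A = 23.1 mm² = 2.31×10⁻⁵ m².
Stacked slabs ⇒ two capacitors in series, each with the full plate area.
C₁ = κ₁ε₀A/d₁ = 1.00 × 8.85×10⁻¹² × 2.31×10⁻⁵ / 6.12×10⁻⁵ = 3.34×10⁻¹² F.
C₂ = κ₂ε₀A/d₂ = 10.9 × 8.85×10⁻¹² × 2.31×10⁻⁵ / 4.28×10⁻⁵ = 5.20×10⁻¹¹ F.
C = (1/C₁ + 1/C₂)⁻¹ = 3.14×10⁻¹² F.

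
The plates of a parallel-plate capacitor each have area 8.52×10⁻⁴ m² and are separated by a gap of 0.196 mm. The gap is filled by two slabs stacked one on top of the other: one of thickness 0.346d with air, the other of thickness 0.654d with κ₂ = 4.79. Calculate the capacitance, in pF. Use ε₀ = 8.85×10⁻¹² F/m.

C ≈ 79.7 pF

Stacked slabs ⇒ two capacitors in series, each with the full plate area.
C₁ = κ₁ε₀A/d₁ = 1.00 × 8.85×10⁻¹² × 8.52×10⁻⁴ / 6.78×10⁻⁵ = 1.11×10⁻¹⁰ F.
C₂ = κ₂ε₀A/d₂ = 4.79 × 8.85×10⁻¹² × 8.52×10⁻⁴ / 1.28×10⁻⁴ = 2.82×10⁻¹⁰ F.
C = (1/C₁ + 1/C₂)⁻¹ = 7.97×10⁻¹¹ F.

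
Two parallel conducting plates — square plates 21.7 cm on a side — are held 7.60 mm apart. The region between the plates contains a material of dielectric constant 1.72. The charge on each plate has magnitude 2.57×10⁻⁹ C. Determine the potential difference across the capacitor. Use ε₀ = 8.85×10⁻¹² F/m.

27.2 V

A = (21.7 cm)² = 4.71×10⁻² m².
C = κε₀A/d = 1.72 × 8.85×10⁻¹² × 4.71×10⁻² / 7.60×10⁻³ = 9.43×10⁻¹¹ F.
V = Q/C = 2.57×10⁻⁹ / 9.43×10⁻¹¹ = 27.2 V.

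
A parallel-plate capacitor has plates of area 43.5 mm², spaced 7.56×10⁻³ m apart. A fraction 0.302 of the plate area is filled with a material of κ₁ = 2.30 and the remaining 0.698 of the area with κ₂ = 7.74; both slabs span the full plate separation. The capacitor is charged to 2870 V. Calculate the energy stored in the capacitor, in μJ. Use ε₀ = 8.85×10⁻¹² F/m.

A = 43.5 mm² = 4.35×10⁻⁵ m².
Side-by-side slabs ⇒ two capacitors in parallel, each spanning the full gap.
C₁ = κ₁ε₀A₁/d = 2.30 × 8.85×10⁻¹² × 1.31×10⁻⁵ / 7.56×10⁻³ = 3.54×10⁻¹⁴ F.
C₂ = κ₂ε₀A₂/d = 7.74 × 8.85×10⁻¹² × 3.04×10⁻⁵ / 7.56×10⁻³ = 2.75×10⁻¹³ F.
C = C₁ + C₂ = 3.10×10⁻¹³ F.
U = ½CV² = ½ × 3.10×10⁻¹³ × (2870)² = 1.28×10⁻⁶ J.

1.28 μJ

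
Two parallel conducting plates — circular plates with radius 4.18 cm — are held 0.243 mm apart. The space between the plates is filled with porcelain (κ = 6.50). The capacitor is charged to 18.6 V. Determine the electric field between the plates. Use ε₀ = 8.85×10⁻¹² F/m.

76.5 kV/m

E = V/d = 18.6 / 2.43×10⁻⁴ = 7.65×10⁴ V/m.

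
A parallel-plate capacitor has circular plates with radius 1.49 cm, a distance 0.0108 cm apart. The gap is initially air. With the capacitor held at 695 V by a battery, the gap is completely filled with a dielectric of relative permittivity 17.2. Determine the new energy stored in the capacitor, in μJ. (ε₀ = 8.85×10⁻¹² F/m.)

237 μJ

A = π(1.49 cm)² = 6.97×10⁻⁴ m².
Initially C₁ = ε₀A/d = 8.85×10⁻¹² × 6.97×10⁻⁴ / 1.08×10⁻⁴ = 5.72×10⁻¹¹ F.
U₁ = 1.38×10⁻⁵ J.
Battery connected ⇒ V is held fixed. C₂ = 17.2 C₁ and U = ½CV², so U₂/U₁ = C₂/C₁ = 17.2.
U₂ = 17.2 × 1.38×10⁻⁵ = 2.37×10⁻⁴ J.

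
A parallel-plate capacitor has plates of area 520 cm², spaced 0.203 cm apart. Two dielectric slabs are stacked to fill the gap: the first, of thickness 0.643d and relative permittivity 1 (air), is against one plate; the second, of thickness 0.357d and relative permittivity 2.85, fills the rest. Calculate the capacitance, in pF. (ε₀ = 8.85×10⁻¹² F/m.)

295 pF

A = 520 cm² = 5.20×10⁻² m².
Stacked slabs ⇒ two capacitors in series, each with the full plate area.
C₁ = κ₁ε₀A/d₁ = 1.00 × 8.85×10⁻¹² × 5.20×10⁻² / 1.31×10⁻³ = 3.53×10⁻¹⁰ F.
C₂ = κ₂ε₀A/d₂ = 2.85 × 8.85×10⁻¹² × 5.20×10⁻² / 7.25×10⁻⁴ = 1.81×10⁻⁹ F.
C = (1/C₁ + 1/C₂)⁻¹ = 2.95×10⁻¹⁰ F.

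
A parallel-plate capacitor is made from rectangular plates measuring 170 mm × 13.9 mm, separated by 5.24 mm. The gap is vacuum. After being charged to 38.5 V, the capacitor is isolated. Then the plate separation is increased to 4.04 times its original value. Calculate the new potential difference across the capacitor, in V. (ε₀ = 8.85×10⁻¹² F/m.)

V ≈ 156 V

A = 170 × 13.9 mm² = 2.36×10⁻³ m².
Initially C₁ = ε₀A/d = 8.85×10⁻¹² × 2.36×10⁻³ / 5.24×10⁻³ = 3.99×10⁻¹² F.
V₁ = 38.5 V.
Isolated ⇒ Q is held fixed. C₂ = 0.248 C₁ and V = Q/C, so V₂/V₁ = C₁/C₂ = 4.04.
V₂ = 4.04 × 38.5 = 1.56×10² V.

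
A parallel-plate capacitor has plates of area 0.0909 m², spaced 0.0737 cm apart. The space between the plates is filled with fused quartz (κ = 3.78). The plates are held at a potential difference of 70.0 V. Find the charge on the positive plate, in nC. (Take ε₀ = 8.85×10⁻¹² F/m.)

Q ≈ 289 nC

C = κε₀A/d = 3.78 × 8.85×10⁻¹² × 9.09×10⁻² / 7.37×10⁻⁴ = 4.13×10⁻⁹ F.
Q = CV = 4.13×10⁻⁹ × 70.0 = 2.89×10⁻⁷ C.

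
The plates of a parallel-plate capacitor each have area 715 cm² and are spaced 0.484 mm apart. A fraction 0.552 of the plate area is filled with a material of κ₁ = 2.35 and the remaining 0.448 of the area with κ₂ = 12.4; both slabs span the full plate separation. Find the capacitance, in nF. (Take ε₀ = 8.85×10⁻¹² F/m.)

A = 715 cm² = 7.15×10⁻² m².
Side-by-side slabs ⇒ two capacitors in parallel, each spanning the full gap.
C₁ = κ₁ε₀A₁/d = 2.35 × 8.85×10⁻¹² × 3.95×10⁻² / 4.84×10⁻⁴ = 1.70×10⁻⁹ F.
C₂ = κ₂ε₀A₂/d = 12.4 × 8.85×10⁻¹² × 3.20×10⁻² / 4.84×10⁻⁴ = 7.26×10⁻⁹ F.
C = C₁ + C₂ = 8.96×10⁻⁹ F.

C ≈ 8.96 nF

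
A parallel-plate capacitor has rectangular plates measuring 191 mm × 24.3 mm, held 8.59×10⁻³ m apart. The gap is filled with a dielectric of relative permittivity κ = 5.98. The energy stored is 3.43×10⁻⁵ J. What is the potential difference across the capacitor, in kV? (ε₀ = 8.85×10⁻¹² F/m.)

A = 191 × 24.3 mm² = 4.64×10⁻³ m².
C = κε₀A/d = 5.98 × 8.85×10⁻¹² × 4.64×10⁻³ / 8.59×10⁻³ = 2.86×10⁻¹¹ F.
V = √(2U/C) = √(2 × 3.43×10⁻⁵ / 2.86×10⁻¹¹) = 1.55×10³ V.

V ≈ 1.55 kV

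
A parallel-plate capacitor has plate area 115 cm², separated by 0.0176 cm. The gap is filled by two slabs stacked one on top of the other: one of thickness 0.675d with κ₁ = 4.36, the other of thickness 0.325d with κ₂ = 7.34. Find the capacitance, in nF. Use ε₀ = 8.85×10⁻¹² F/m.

A = 115 cm² = 1.15×10⁻² m².
Stacked slabs ⇒ two capacitors in series, each with the full plate area.
C₁ = κ₁ε₀A/d₁ = 4.36 × 8.85×10⁻¹² × 1.15×10⁻² / 1.19×10⁻⁴ = 3.74×10⁻⁹ F.
C₂ = κ₂ε₀A/d₂ = 7.34 × 8.85×10⁻¹² × 1.15×10⁻² / 5.72×10⁻⁵ = 1.31×10⁻⁸ F.
C = (1/C₁ + 1/C₂)⁻¹ = 2.90×10⁻⁹ F.

C ≈ 2.90 nF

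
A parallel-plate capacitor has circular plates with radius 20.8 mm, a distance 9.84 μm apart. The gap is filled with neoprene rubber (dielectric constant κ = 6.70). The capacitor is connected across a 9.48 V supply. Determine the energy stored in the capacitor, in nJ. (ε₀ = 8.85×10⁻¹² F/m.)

368 nJ

A = π(20.8 mm)² = 1.36×10⁻³ m².
C = κε₀A/d = 6.70 × 8.85×10⁻¹² × 1.36×10⁻³ / 9.84×10⁻⁶ = 8.19×10⁻⁹ F.
U = ½CV² = ½ × 8.19×10⁻⁹ × (9.48)² = 3.68×10⁻⁷ J.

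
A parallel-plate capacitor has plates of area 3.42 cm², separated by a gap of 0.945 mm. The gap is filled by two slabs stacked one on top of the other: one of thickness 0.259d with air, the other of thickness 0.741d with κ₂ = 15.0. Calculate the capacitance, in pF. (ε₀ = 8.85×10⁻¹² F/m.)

A = 3.42 cm² = 3.42×10⁻⁴ m².
Stacked slabs ⇒ two capacitors in series, each with the full plate area.
C₁ = κ₁ε₀A/d₁ = 1.00 × 8.85×10⁻¹² × 3.42×10⁻⁴ / 2.45×10⁻⁴ = 1.24×10⁻¹¹ F.
C₂ = κ₂ε₀A/d₂ = 15.0 × 8.85×10⁻¹² × 3.42×10⁻⁴ / 7.00×10⁻⁴ = 6.48×10⁻¹¹ F.
C = (1/C₁ + 1/C₂)⁻¹ = 1.04×10⁻¹¹ F.

C ≈ 10.4 pF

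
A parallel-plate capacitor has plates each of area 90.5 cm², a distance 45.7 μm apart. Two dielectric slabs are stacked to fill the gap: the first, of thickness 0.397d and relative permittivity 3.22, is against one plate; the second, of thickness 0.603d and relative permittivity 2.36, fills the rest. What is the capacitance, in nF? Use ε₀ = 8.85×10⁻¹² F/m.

A = 90.5 cm² = 9.05×10⁻³ m².
Stacked slabs ⇒ two capacitors in series, each with the full plate area.
C₁ = κ₁ε₀A/d₁ = 3.22 × 8.85×10⁻¹² × 9.05×10⁻³ / 1.81×10⁻⁵ = 1.42×10⁻⁸ F.
C₂ = κ₂ε₀A/d₂ = 2.36 × 8.85×10⁻¹² × 9.05×10⁻³ / 2.76×10⁻⁵ = 6.86×10⁻⁹ F.
C = (1/C₁ + 1/C₂)⁻¹ = 4.63×10⁻⁹ F.

C ≈ 4.63 nF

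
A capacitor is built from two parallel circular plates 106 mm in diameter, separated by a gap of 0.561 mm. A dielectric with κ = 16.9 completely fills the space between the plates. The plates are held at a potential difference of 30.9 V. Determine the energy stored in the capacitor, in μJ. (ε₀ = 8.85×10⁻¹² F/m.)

A = π(106/2 mm)² = 8.82×10⁻³ m².
C = κε₀A/d = 16.9 × 8.85×10⁻¹² × 8.82×10⁻³ / 5.61×10⁻⁴ = 2.35×10⁻⁹ F.
U = ½CV² = ½ × 2.35×10⁻⁹ × (30.9)² = 1.12×10⁻⁶ J.

U ≈ 1.12 μJ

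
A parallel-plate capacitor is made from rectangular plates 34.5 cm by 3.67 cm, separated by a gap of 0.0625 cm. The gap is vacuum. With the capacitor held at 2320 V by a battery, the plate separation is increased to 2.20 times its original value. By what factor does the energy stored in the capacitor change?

U₂/U₁ ≈ 0.455

Battery connected ⇒ V is held fixed.
C₂ = 0.455 C₁ and U = ½CV², so U₂/U₁ = C₂/C₁ = 0.455.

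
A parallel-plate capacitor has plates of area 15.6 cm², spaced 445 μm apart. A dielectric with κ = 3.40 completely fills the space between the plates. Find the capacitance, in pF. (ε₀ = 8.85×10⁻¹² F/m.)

A = 15.6 cm² = 1.56×10⁻³ m².
C = κε₀A/d = 3.40 × 8.85×10⁻¹² × 1.56×10⁻³ / 4.45×10⁻⁴ = 1.05×10⁻¹⁰ F.

C ≈ 105 pF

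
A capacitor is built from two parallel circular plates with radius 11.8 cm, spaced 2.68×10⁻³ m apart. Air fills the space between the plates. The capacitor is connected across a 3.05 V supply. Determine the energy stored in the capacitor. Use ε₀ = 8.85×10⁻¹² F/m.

A = π(11.8 cm)² = 4.37×10⁻² m².
C = ε₀A/d = 8.85×10⁻¹² × 4.37×10⁻² / 2.68×10⁻³ = 1.44×10⁻¹⁰ F.
U = ½CV² = ½ × 1.44×10⁻¹⁰ × (3.05)² = 6.72×10⁻¹⁰ J.

0.672 nJ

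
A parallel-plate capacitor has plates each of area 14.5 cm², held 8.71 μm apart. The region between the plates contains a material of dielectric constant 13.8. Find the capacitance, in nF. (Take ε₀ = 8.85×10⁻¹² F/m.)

A = 14.5 cm² = 1.45×10⁻³ m².
C = κε₀A/d = 13.8 × 8.85×10⁻¹² × 1.45×10⁻³ / 8.71×10⁻⁶ = 2.03×10⁻⁸ F.

C ≈ 20.3 nF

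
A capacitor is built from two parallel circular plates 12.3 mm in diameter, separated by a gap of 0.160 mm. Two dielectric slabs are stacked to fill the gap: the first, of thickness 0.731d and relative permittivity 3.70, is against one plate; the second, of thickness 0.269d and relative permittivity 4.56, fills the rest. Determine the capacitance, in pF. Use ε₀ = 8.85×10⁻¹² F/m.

C ≈ 25.6 pF

A = π(12.3/2 mm)² = 1.19×10⁻⁴ m².
Stacked slabs ⇒ two capacitors in series, each with the full plate area.
C₁ = κ₁ε₀A/d₁ = 3.70 × 8.85×10⁻¹² × 1.19×10⁻⁴ / 1.17×10⁻⁴ = 3.33×10⁻¹¹ F.
C₂ = κ₂ε₀A/d₂ = 4.56 × 8.85×10⁻¹² × 1.19×10⁻⁴ / 4.30×10⁻⁵ = 1.11×10⁻¹⁰ F.
C = (1/C₁ + 1/C₂)⁻¹ = 2.56×10⁻¹¹ F.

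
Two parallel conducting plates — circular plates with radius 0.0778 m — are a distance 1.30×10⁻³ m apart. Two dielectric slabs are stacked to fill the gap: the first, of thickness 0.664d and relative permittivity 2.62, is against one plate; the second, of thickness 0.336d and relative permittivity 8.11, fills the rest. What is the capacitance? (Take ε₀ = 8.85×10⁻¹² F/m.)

A = π(0.0778 m)² = 1.90×10⁻² m².
Stacked slabs ⇒ two capacitors in series, each with the full plate area.
C₁ = κ₁ε₀A/d₁ = 2.62 × 8.85×10⁻¹² × 1.90×10⁻² / 8.63×10⁻⁴ = 5.11×10⁻¹⁰ F.
C₂ = κ₂ε₀A/d₂ = 8.11 × 8.85×10⁻¹² × 1.90×10⁻² / 4.37×10⁻⁴ = 3.12×10⁻⁹ F.
C = (1/C₁ + 1/C₂)⁻¹ = 4.39×10⁻¹⁰ F.

439 pF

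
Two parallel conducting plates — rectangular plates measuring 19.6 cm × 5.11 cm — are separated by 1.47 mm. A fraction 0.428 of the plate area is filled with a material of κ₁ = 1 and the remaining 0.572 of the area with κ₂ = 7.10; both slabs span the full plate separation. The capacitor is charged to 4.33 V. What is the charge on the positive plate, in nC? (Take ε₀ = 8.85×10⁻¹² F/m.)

A = 19.6 × 5.11 cm² = 1.00×10⁻² m².
Side-by-side slabs ⇒ two capacitors in parallel, each spanning the full gap.
C₁ = κ₁ε₀A₁/d = 1.00 × 8.85×10⁻¹² × 4.29×10⁻³ / 1.47×10⁻³ = 2.58×10⁻¹¹ F.
C₂ = κ₂ε₀A₂/d = 7.10 × 8.85×10⁻¹² × 5.73×10⁻³ / 1.47×10⁻³ = 2.45×10⁻¹⁰ F.
C = C₁ + C₂ = 2.71×10⁻¹⁰ F.
Q = CV = 2.71×10⁻¹⁰ × 4.33 = 1.17×10⁻⁹ C.

1.17 nC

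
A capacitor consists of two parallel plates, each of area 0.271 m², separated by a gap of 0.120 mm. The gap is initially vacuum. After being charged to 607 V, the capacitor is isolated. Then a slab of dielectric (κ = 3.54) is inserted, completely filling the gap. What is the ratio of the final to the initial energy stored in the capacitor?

U₂/U₁ ≈ 0.282

Isolated ⇒ Q is held fixed.
C₂ = 3.54 C₁ and U = Q²/(2C), so U₂/U₁ = C₁/C₂ = 0.282.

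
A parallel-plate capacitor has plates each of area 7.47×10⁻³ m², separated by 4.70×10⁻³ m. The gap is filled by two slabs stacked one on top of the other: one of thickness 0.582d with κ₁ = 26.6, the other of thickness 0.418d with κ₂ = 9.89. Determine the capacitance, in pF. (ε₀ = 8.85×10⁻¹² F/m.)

Stacked slabs ⇒ two capacitors in series, each with the full plate area.
C₁ = κ₁ε₀A/d₁ = 26.6 × 8.85×10⁻¹² × 7.47×10⁻³ / 2.74×10⁻³ = 6.43×10⁻¹⁰ F.
C₂ = κ₂ε₀A/d₂ = 9.89 × 8.85×10⁻¹² × 7.47×10⁻³ / 1.96×10⁻³ = 3.33×10⁻¹⁰ F.
C = (1/C₁ + 1/C₂)⁻¹ = 2.19×10⁻¹⁰ F.

219 pF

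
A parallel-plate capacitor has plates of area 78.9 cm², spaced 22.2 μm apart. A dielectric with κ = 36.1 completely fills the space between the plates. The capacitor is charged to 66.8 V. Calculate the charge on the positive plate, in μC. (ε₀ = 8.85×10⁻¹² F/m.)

A = 78.9 cm² = 7.89×10⁻³ m².
C = κε₀A/d = 36.1 × 8.85×10⁻¹² × 7.89×10⁻³ / 2.22×10⁻⁵ = 1.14×10⁻⁷ F.
Q = CV = 1.14×10⁻⁷ × 66.8 = 7.58×10⁻⁶ C.

Q ≈ 7.58 μC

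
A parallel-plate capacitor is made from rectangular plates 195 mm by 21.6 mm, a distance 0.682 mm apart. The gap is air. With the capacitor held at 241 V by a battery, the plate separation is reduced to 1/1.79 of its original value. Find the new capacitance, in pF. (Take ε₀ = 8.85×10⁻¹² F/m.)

C ≈ 97.8 pF

A = 195 × 21.6 mm² = 4.21×10⁻³ m².
Initially C₁ = ε₀A/d = 8.85×10⁻¹² × 4.21×10⁻³ / 6.82×10⁻⁴ = 5.47×10⁻¹¹ F.
C = ε₀A/d scales as 1/d, so C₂/C₁ = d₁/d₂ = 1.79.
C₂ = 1.79 × 5.47×10⁻¹¹ = 9.78×10⁻¹¹ F.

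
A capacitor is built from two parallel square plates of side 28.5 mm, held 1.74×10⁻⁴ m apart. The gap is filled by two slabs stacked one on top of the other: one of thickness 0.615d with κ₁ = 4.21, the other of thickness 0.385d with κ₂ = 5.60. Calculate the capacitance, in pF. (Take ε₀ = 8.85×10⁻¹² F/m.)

A = (28.5 mm)² = 8.12×10⁻⁴ m².
Stacked slabs ⇒ two capacitors in series, each with the full plate area.
C₁ = κ₁ε₀A/d₁ = 4.21 × 8.85×10⁻¹² × 8.12×10⁻⁴ / 1.07×10⁻⁴ = 2.83×10⁻¹⁰ F.
C₂ = κ₂ε₀A/d₂ = 5.60 × 8.85×10⁻¹² × 8.12×10⁻⁴ / 6.70×10⁻⁵ = 6.01×10⁻¹⁰ F.
C = (1/C₁ + 1/C₂)⁻¹ = 1.92×10⁻¹⁰ F.

C ≈ 192 pF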